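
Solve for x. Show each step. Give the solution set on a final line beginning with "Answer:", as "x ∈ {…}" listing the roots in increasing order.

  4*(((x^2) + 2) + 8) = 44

Step 1. [4*(((x^2) + 2) + 8) = 44] 4 out front; divide by 4, so div: ((x^2) + 2) + 8 = 11.
Step 2. [((x^2) + 2) + 8 = 11] the outer +8 inverts by subtracting 8 ⇒ sub: (x^2) + 2 = 3.
Step 3. [(x^2) + 2 = 3] peel the +2: subtract 2 from each side ⇒ sub: x^2 = 1.
Step 4. [x^2 = 1] √ both sides: 1 ≥ 0 gives two branches. So sqrt: x = 1 or -1.

Answer: x ∈ {-1, 1}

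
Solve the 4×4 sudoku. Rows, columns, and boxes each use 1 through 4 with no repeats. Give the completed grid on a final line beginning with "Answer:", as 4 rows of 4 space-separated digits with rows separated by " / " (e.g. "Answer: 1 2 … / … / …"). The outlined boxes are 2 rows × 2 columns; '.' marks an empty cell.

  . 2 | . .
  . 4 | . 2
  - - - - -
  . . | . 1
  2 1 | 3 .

Step 1. [r2c1∈{1,3}] 3 has one home in row 2: r2c1, so r2c1=3.
Step 2. [r4c4∈{4}] only 4 remains possible at r4c4 ⇒ r4c4=4.
Step 3. [r1c1∈{1}] r1c1's peers cover all but 1 ⇒ r1c1=1.
Step 4. [r3c3∈{2}] only 2 remains possible at r3c3 ⇒ r3c3=2.
Step 5. [r3c2∈{3}] nothing but 3 survives at r3c2 ⇒ r3c2=3.
Step 6. [r3c1∈{4}] nothing but 4 survives at r3c1 ⇒ r3c1=4.
Step 7. [r2c3∈{1}] r2c3 has the single candidate 1, so r2c3=1.
Step 8. [r1c4∈{3}] nothing but 3 survives at r1c4. So r1c4=3.
Step 9. [r1c3∈{4}] r1c3 is down to just 4 ⇒ r1c3=4.

Answer: 1 2 4 3 / 3 4 1 2 / 4 3 2 1 / 2 1 3 4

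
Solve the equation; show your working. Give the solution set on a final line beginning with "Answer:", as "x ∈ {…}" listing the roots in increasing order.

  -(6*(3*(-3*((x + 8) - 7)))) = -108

Step 1. [-(6*(3*(-3*((x + 8) - 7)))) = -108] LHS negated; negate both sides ⇒ neg: 6*(3*(-3*((x + 8) - 7))) = 108.
Step 2. [6*(3*(-3*((x + 8) - 7))) = 108] divide by the outer 6, so div: 3*(-3*((x + 8) - 7)) = 18.
Step 3. [3*(-3*((x + 8) - 7)) = 18] 3 out front; divide by 3. So div: -3*((x + 8) - 7) = 6.
Step 4. [-3*((x + 8) - 7) = 6] leading coefficient -3: divide by -3, so div: (x + 8) - 7 = -2.
Step 5. [(x + 8) - 7 = -2] -7 is outermost — add 7 both sides, so sub: x + 8 = 5.
Step 6. [x + 8 = 5] 8 comes off first (subtract 8). So sub: x = -3.

Answer: x ∈ {-3}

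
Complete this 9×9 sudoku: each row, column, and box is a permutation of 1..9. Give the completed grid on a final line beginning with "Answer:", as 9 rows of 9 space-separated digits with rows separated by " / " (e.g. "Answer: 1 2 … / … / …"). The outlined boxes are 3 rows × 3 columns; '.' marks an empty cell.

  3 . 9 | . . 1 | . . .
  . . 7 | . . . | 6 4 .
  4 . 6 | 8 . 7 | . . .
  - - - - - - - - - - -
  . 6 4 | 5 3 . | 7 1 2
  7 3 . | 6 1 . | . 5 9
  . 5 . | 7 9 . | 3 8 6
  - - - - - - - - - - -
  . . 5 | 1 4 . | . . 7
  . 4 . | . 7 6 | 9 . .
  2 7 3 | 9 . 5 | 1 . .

Step 1. [r8c9∈{3,5,8}] 5 has one home in row 8: r8c9 ⇒ r8c9=5.
Step 2. [r1c9∈{8}] r1c9 has the single candidate 8 ⇒ r1c9=8.
Step 3. [r1c2∈{2}] r1c2 is down to just 2. So r1c2=2.
Step 4. [r7c7∈{2,8}] in col 7, 8 fits only at r7c7, so r7c7=8.
Step 5. [r3c7∈{2,5}] across col 7, 2 lands solely at r3c7 ⇒ r3c7=2.
Step 6. [r2c1∈{1,5,8}] col 1 places 5 nowhere but r2c1 ⇒ r2c1=5.
Step 7. [r2c5∈{2}] r2c5 has the single candidate 2, so r2c5=2.
Step 8. [r8c4∈{2,3}] 2 has one home in col 4: r8c4. So r8c4=2.
Step 9. [r4c6∈{8}] r4c6 is down to just 8 ⇒ r4c6=8.
Step 10. [r8c8∈{3}] r8c8's peers cover all but 3, so r8c8=3.
Step 11. [r5c3∈{2,8}] 8 has one home in row 5: r5c3 ⇒ r5c3=8.
Step 12. [r2c4∈{3}] only 3 remains possible at r2c4. So r2c4=3.
Step 13. [r6c3∈{1,2}] r6c3 is the only open cell in col 3 admitting 2 ⇒ r6c3=2.
Step 14. [r7c1∈{6,9}] across col 1, 6 lands solely at r7c1, so r7c1=6.
Step 15. [r3c2∈{1}] r3c2 has the single candidate 1. So r3c2=1.
Step 16. [r6c1∈{1}] only 1 remains possible at r6c1, so r6c1=1.
Step 17. [r1c7∈{5}] r1c7 is down to just 5, so r1c7=5.
Step 18. [r5c6∈{2,4}] in row 5, 2 fits only at r5c6. So r5c6=2.
Step 19. [r7c8∈{2}] r7c8 has the single candidate 2 ⇒ r7c8=2.
Step 20. [r1c8∈{7}] nothing but 7 survives at r1c8. So r1c8=7.
Step 21. [r3c8∈{9}] r3c8's peers cover all but 9. So r3c8=9.
Step 22. [r6c6∈{4}] nothing but 4 survives at r6c6 ⇒ r6c6=4.
Step 23. [r8c3∈{1}] nothing but 1 survives at r8c3 ⇒ r8c3=1.
Step 24. [r7c6∈{3}] r7c6 is down to just 3. So r7c6=3.
Step 25. [r1c4∈{4}] nothing but 4 survives at r1c4. So r1c4=4.
Step 26. [r1c5∈{6}] r1c5's peers cover all but 6. So r1c5=6.
Step 27. [r7c2∈{9}] r7c2's peers cover all but 9, so r7c2=9.
Step 28. [r2c2∈{8}] r2c2's peers cover all but 8 ⇒ r2c2=8.
Step 29. [r3c5∈{5}] r3c5's peers cover all but 5, so r3c5=5.
Step 30. [r9c8∈{6}] r9c8's peers cover all but 6. So r9c8=6.
Step 31. [r4c1∈{9}] r4c1 is down to just 9 ⇒ r4c1=9.
Step 32. [r9c5∈{8}] nothing but 8 survives at r9c5 ⇒ r9c5=8.
Step 33. [r5c7∈{4}] r5c7's peers cover all but 4. So r5c7=4.
Step 34. [r8c1∈{8}] r8c1's peers cover all but 8, so r8c1=8.
Step 35. [r2c6∈{9}] only 9 remains possible at r2c6, so r2c6=9.
Step 36. [r9c9∈{4}] only 4 remains possible at r9c9. So r9c9=4.
Step 37. [r3c9∈{3}] r3c9 is down to just 3, so r3c9=3.
Step 38. [r2c9∈{1}] only 1 remains possible at r2c9. So r2c9=1.

Answer: 3 2 9 4 6 1 5 7 8 / 5 8 7 3 2 9 6 4 1 / 4 1 6 8 5 7 2 9 3 / 9 6 4 5 3 8 7 1 2 / 7 3 8 6 1 2 4 5 9 / 1 5 2 7 9 4 3 8 6 / 6 9 5 1 4 3 8 2 7 / 8 4 1 2 7 6 9 3 5 / 2 7 3 9 8 5 1 6 4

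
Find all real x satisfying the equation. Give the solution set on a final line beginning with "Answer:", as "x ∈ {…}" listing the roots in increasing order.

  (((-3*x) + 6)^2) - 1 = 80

Step 1. [(((-3*x) + 6)^2) - 1 = 80] 1 comes off first (add 1), so sub: ((-3*x) + 6)^2 = 81.
Step 2. [((-3*x) + 6)^2 = 81] 81 ≥ 0, LHS is (·)² — take ±√. So sqrt: (-3*x) + 6 = 9 or -9.
Step 3. [(-3*x) + 6 = 9 or -9] common factor -3 (LHS and 9 or -9) — divide through. So factor: x - 2 = -3 or 3.
Step 4. [x - 2 = -3 or 3] add 2: x sits inside (… - 2). So sub: x = -1 or 5.

Answer: x ∈ {-1, 5}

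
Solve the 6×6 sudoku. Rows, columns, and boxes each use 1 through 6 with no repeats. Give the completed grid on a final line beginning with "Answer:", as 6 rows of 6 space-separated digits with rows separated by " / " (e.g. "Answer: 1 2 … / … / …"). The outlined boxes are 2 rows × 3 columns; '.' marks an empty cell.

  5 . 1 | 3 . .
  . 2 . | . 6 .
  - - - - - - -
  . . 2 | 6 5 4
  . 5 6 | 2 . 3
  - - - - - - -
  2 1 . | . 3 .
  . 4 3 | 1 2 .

Step 1. [r6c6∈{5,6}] across row 6, 5 lands solely at r6c6. So r6c6=5.
Step 2. [r3c1∈{1,3}] 1 has one home in row 3: r3c1, so r3c1=1.
Step 3. [r2c3∈{4}] nothing but 4 survives at r2c3. So r2c3=4.
Step 4. [r5c3∈{5}] nothing but 5 survives at r5c3, so r5c3=5.
Step 5. [r5c6∈{6}] nothing but 6 survives at r5c6, so r5c6=6.
Step 6. [r2c6∈{1}] r2c6 is down to just 1 ⇒ r2c6=1.
Step 7. [r2c1∈{3}] nothing but 3 survives at r2c1, so r2c1=3.
Step 8. [r1c6∈{2}] only 2 remains possible at r1c6, so r1c6=2.
Step 9. [r2c4∈{5}] r2c4 is down to just 5. So r2c4=5.
Step 10. [r1c5∈{4}] only 4 remains possible at r1c5 ⇒ r1c5=4.
Step 11. [r3c2∈{3}] r3c2 is down to just 3, so r3c2=3.
Step 12. [r6c1∈{6}] r6c1 is down to just 6 ⇒ r6c1=6.
Step 13. [r4c5∈{1}] r4c5 is down to just 1, so r4c5=1.
Step 14. [r5c4∈{4}] r5c4 is down to just 4, so r5c4=4.
Step 15. [r4c1∈{4}] r4c1's peers cover all but 4 ⇒ r4c1=4.
Step 16. [r1c2∈{6}] r1c2 is down to just 6. So r1c2=6.

Answer: 5 6 1 3 4 2 / 3 2 4 5 6 1 / 1 3 2 6 5 4 / 4 5 6 2 1 3 / 2 1 5 4 3 6 / 6 4 3 1 2 5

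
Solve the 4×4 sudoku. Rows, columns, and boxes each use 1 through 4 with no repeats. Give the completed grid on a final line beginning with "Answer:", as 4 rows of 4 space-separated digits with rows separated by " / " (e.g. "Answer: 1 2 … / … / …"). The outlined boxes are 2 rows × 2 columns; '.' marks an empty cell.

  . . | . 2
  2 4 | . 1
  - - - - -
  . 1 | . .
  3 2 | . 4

Step 1. [r2c3∈{3}] r2c3 is down to just 3, so r2c3=3.
Step 2. [r1c3∈{4}] nothing but 4 survives at r1c3 ⇒ r1c3=4.
Step 3. [r1c1∈{1}] r1c1 has the single candidate 1 ⇒ r1c1=1.
Step 4. [r3c1∈{4}] nothing but 4 survives at r3c1 ⇒ r3c1=4.
Step 5. [r3c3∈{2}] r3c3's peers cover all but 2 ⇒ r3c3=2.
Step 6. [r1c2∈{3}] r1c2's peers cover all but 3. So r1c2=3.
Step 7. [r3c4∈{3}] r3c4's peers cover all but 3. So r3c4=3.
Step 8. [r4c3∈{1}] r4c3 has the single candidate 1 ⇒ r4c3=1.

Answer: 1 3 4 2 / 2 4 3 1 / 4 1 2 3 / 3 2 1 4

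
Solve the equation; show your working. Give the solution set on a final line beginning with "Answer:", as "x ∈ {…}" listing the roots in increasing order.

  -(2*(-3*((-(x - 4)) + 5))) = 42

Step 1. [-(2*(-3*((-(x - 4)) + 5))) = 42] flip signs both sides ⇒ neg: 2*(-3*((-(x - 4)) + 5)) = -42.
Step 2. [2*(-3*((-(x - 4)) + 5)) = -42] LHS = 2·(…); ÷2 both sides. So div: -3*((-(x - 4)) + 5) = -21.
Step 3. [-3*((-(x - 4)) + 5) = -21] LHS = -3·(…); ÷-3 both sides, so div: (-(x - 4)) + 5 = 7.
Step 4. [(-(x - 4)) + 5 = 7] the outer +5 inverts by subtracting 5 ⇒ sub: -(x - 4) = 2.
Step 5. [-(x - 4) = 2] LHS negated; negate both sides ⇒ neg: x - 4 = -2.
Step 6. [x - 4 = -2] peel the -4: add 4 from each side ⇒ sub: x = 2.

Answer: x ∈ {2}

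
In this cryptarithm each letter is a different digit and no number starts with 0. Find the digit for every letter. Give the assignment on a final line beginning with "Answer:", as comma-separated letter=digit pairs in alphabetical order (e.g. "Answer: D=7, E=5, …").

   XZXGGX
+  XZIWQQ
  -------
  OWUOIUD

Step 1. [col 1: X + Q ≡ D (mod 10)] several values work for D in column 1 (X + Q ≡ D (mod 10), carry-in 0); try D=0. So D=0.
Step 2. [col 1: X + Q ≡ D (mod 10)] several values work for Q in column 1 (X + Q ≡ D (mod 10), carry-in 0); try Q=4, so Q=4.
Step 3. [col 1: X + Q ≡ D (mod 10)] column 1: given Q=4, D=0, carry-in 0, and digits 0,4 already taken and all letters distinct, X+Q≡D (mod 10) forces X=6, so X=6.
Step 4. [O] O is the leading digit of a 7-digit sum of two 6-digit numbers; the final carry is exactly 1, so O=1.
Step 5. [col 2: G + Q ≡ U (mod 10)] no forcing yet in column 2 (carry-in 1); U=7 is free and consistent — try it ⇒ U=7.
Step 6. [col 2: G + Q ≡ U (mod 10)] column 2: given Q=4, U=7, carry-in 1, and digits 0,1,4,6,7 already taken and all letters distinct, G+Q≡U (mod 10) forces G=2 ⇒ G=2.
Step 7. [col 3: G + W ≡ I (mod 10)] column 3 reads G+W+carry(0)=I with G=2; with digits 0,1,2,4,6,7 already taken and all letters distinct, the only value for W is 3, so W=3.
Step 8. [col 3: G + W ≡ I (mod 10)] in column 3 we have G+W≡I with carry-in 0; given G=2, W=3 and digits 0,1,2,3,4,6,7 already taken and all letters distinct, that pins I to 5. So I=5.
Step 9. [col 5: Z + Z ≡ U (mod 10)] column 5: given U=7, carry-in 1, and digits 0,1,2,3,4,5,6,7 already taken and all letters distinct, Z+Z≡U (mod 10) forces Z=8 ⇒ Z=8.

Answer: D=0, G=2, I=5, O=1, Q=4, U=7, W=3, X=6, Z=8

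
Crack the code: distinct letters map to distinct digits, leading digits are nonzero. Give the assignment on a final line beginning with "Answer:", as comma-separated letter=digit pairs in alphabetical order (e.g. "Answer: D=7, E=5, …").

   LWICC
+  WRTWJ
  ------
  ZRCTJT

Step 1. [col 1: C + J ≡ T (mod 10)] no forcing yet in column 1 (carry-in 0); J=6 is free and consistent — try it. So J=6.
Step 2. [Z] Z is the leading digit of a 6-digit sum of two 5-digit numbers; the final carry is exactly 1. So Z=1.
Step 3. [col 1: C + J ≡ T (mod 10)] T=4 is one option consistent with column 1 (C + J ≡ T (mod 10), carry-in 0) — take it, so T=4.
Step 4. [col 1: C + J ≡ T (mod 10)] column 1: given J=6, T=4, carry-in 0, and digits 1,4,6 already taken and all letters distinct, C+J≡T (mod 10) forces C=8 ⇒ C=8.
Step 5. [col 2: C + W ≡ J (mod 10)] column 2: given C=8, J=6, carry-in 1, and digits 1,4,6,8 already taken and all letters distinct, C+W≡J (mod 10) forces W=7. So W=7.
Step 6. [col 3: I + T ≡ T (mod 10)] column 3 reads I+T+carry(1)=T with T=4; with digits 1,4,6,7,8 already taken and all letters distinct, the only value for I is 9. So I=9.
Step 7. [col 4: W + R ≡ C (mod 10)] from column 4 (W=7, C=8, carry-in 1, digits 1,4,6,7,8,9 already taken and all letters distinct): R must equal 0 ⇒ R=0.
Step 8. [col 5: L + W ≡ R (mod 10)] from column 5 (W=7, R=0, carry-in 0, digits 0,1,4,6,7,8,9 already taken and all letters distinct): L must equal 3 ⇒ L=3.

Answer: C=8, I=9, J=6, L=3, R=0, T=4, W=7, Z=1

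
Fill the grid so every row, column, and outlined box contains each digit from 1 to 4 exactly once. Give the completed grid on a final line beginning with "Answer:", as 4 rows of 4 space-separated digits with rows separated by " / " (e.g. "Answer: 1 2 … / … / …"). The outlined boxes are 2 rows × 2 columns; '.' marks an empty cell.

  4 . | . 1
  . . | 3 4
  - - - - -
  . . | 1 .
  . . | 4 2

Step 1. [r1c2∈{2,3}] 3 has one home in row 1: r1c2, so r1c2=3.
Step 2. [r4c2∈{1}] r4c2's peers cover all but 1 ⇒ r4c2=1.
Step 3. [r2c2∈{2}] r2c2 has the single candidate 2. So r2c2=2.
Step 4. [r3c4∈{3}] r3c4's peers cover all but 3, so r3c4=3.
Step 5. [r3c2∈{4}] r3c2's peers cover all but 4, so r3c2=4.
Step 6. [r4c1∈{3}] r4c1 is down to just 3. So r4c1=3.
Step 7. [r2c1∈{1}] r2c1 is down to just 1 ⇒ r2c1=1.
Step 8. [r3c1∈{2}] nothing but 2 survives at r3c1, so r3c1=2.
Step 9. [r1c3∈{2}] only 2 remains possible at r1c3 ⇒ r1c3=2.

Answer: 4 3 2 1 / 1 2 3 4 / 2 4 1 3 / 3 1 4 2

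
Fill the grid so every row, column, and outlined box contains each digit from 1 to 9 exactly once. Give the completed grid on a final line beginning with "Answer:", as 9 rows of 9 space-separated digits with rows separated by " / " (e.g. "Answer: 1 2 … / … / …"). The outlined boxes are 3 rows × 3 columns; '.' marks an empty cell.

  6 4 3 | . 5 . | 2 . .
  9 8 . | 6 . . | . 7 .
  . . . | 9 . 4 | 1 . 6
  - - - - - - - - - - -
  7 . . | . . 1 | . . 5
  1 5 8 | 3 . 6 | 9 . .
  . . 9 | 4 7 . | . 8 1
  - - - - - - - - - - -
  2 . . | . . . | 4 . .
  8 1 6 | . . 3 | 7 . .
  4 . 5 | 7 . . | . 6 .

Step 1. [r5c5∈{2}] r5c5's peers cover all but 2 ⇒ r5c5=2.
Step 2. [r3c5∈{3,8}] 8 has one home in row 3: r3c5. So r3c5=8.
Step 3. [r6c2∈{2,3,6}] in row 6, 2 fits only at r6c2, so r6c2=2.
Step 4. [r7c8∈{1,3,5,9}] 1 has one home in col 8: r7c8. So r7c8=1.
Step 5. [r3c8∈{3,5}] 3 has one home in row 3: r3c8, so r3c8=3.
Step 6. [r9c7∈{3,8}] 8 has one home in col 7: r9c7 ⇒ r9c7=8.
Step 7. [r8c4∈{2,5}] col 4 places 2 nowhere but r8c4. So r8c4=2.
Step 8. [r9c6∈{9}] r9c6 is down to just 9, so r9c6=9.
Step 9. [r8c9∈{9}] nothing but 9 survives at r8c9 ⇒ r8c9=9.
Step 10. [r9c2∈{3}] r9c2's peers cover all but 3, so r9c2=3.
Step 11. [r3c3∈{2,7}] across row 3, 2 lands solely at r3c3. So r3c3=2.
Step 12. [r6c7∈{3,6}] row 6 places 6 nowhere but r6c7 ⇒ r6c7=6.
Step 13. [r7c6∈{5,8}] across col 6, 8 lands solely at r7c6. So r7c6=8.
Step 14. [r5c8∈{4}] r5c8's peers cover all but 4. So r5c8=4.
Step 15. [r9c5∈{1}] r9c5 has the single candidate 1, so r9c5=1.
Step 16. [r3c2∈{7}] r3c2's peers cover all but 7, so r3c2=7.
Step 17. [r7c9∈{3}] r7c9's peers cover all but 3 ⇒ r7c9=3.
Step 18. [r5c9∈{7}] r5c9 is down to just 7 ⇒ r5c9=7.
Step 19. [r7c5∈{6}] r7c5's peers cover all but 6. So r7c5=6.
Step 20. [r2c3∈{1}] only 1 remains possible at r2c3, so r2c3=1.
Step 21. [r7c3∈{7}] r7c3 has the single candidate 7. So r7c3=7.
Step 22. [r6c1∈{3}] r6c1's peers cover all but 3. So r6c1=3.
Step 23. [r7c2∈{9}] only 9 remains possible at r7c2, so r7c2=9.
Step 24. [r4c8∈{2}] r4c8's peers cover all but 2, so r4c8=2.
Step 25. [r1c4∈{1}] r1c4 is down to just 1, so r1c4=1.
Step 26. [r8c8∈{5}] only 5 remains possible at r8c8 ⇒ r8c8=5.
Step 27. [r1c6∈{7}] r1c6 is down to just 7 ⇒ r1c6=7.
Step 28. [r4c7∈{3}] nothing but 3 survives at r4c7 ⇒ r4c7=3.
Step 29. [r8c5∈{4}] nothing but 4 survives at r8c5 ⇒ r8c5=4.
Step 30. [r2c9∈{4}] r2c9's peers cover all but 4. So r2c9=4.
Step 31. [r2c5∈{3}] only 3 remains possible at r2c5 ⇒ r2c5=3.
Step 32. [r7c4∈{5}] r7c4 has the single candidate 5. So r7c4=5.
Step 33. [r4c5∈{9}] nothing but 9 survives at r4c5 ⇒ r4c5=9.
Step 34. [r6c6∈{5}] r6c6's peers cover all but 5 ⇒ r6c6=5.
Step 35. [r4c4∈{8}] r4c4 is down to just 8. So r4c4=8.
Step 36. [r4c3∈{4}] r4c3's peers cover all but 4, so r4c3=4.
Step 37. [r1c9∈{8}] r1c9 has the single candidate 8 ⇒ r1c9=8.
Step 38. [r4c2∈{6}] r4c2's peers cover all but 6 ⇒ r4c2=6.
Step 39. [r2c7∈{5}] only 5 remains possible at r2c7, so r2c7=5.
Step 40. [r1c8∈{9}] nothing but 9 survives at r1c8 ⇒ r1c8=9.
Step 41. [r9c9∈{2}] nothing but 2 survives at r9c9. So r9c9=2.
Step 42. [r2c6∈{2}] r2c6 has the single candidate 2. So r2c6=2.
Step 43. [r3c1∈{5}] r3c1 is down to just 5, so r3c1=5.

Answer: 6 4 3 1 5 7 2 9 8 / 9 8 1 6 3 2 5 7 4 / 5 7 2 9 8 4 1 3 6 / 7 6 4 8 9 1 3 2 5 / 1 5 8 3 2 6 9 4 7 / 3 2 9 4 7 5 6 8 1 / 2 9 7 5 6 8 4 1 3 / 8 1 6 2 4 3 7 5 9 / 4 3 5 7 1 9 8 6 2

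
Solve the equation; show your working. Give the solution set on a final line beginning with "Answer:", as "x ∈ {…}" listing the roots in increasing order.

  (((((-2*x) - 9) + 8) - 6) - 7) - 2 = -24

Step 1. [(((((-2*x) - 9) + 8) - 6) - 7) - 2 = -24] -2 is outermost — add 2 both sides. So sub: ((((-2*x) - 9) + 8) - 6) - 7 = -22.
Step 2. [((((-2*x) - 9) + 8) - 6) - 7 = -22] 7 comes off first (add 7). So sub: (((-2*x) - 9) + 8) - 6 = -15.
Step 3. [(((-2*x) - 9) + 8) - 6 = -15] peel the -6: add 6 from each side. So sub: ((-2*x) - 9) + 8 = -9.
Step 4. [((-2*x) - 9) + 8 = -9] subtract 8: x sits inside (… + 8), so sub: (-2*x) - 9 = -17.
Step 5. [(-2*x) - 9 = -17] the outer -9 inverts by adding 9. So sub: -2*x = -8.
Step 6. [-2*x = -8] divide by the outer -2 ⇒ div: x = 4.

Answer: x ∈ {4}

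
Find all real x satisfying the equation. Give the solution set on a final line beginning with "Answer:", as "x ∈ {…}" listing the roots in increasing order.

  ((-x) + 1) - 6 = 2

Step 1. [((-x) + 1) - 6 = 2] peel the -6: add 6 from each side, so sub: (-x) + 1 = 8.
Step 2. [(-x) + 1 = 8] subtract 1: x sits inside (… + 1). So sub: -x = 7.
Step 3. [-x = 7] leading − — multiply by −1. So neg: x = -7.

Answer: x ∈ {-7}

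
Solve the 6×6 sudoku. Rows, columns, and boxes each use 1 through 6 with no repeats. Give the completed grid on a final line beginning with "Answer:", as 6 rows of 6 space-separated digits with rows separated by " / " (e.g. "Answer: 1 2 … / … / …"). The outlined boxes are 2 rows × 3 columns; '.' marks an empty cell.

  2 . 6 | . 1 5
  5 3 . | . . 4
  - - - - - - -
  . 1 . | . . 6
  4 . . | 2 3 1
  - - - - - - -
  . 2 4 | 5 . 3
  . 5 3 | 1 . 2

Step 1. [r5c5∈{6}] r5c5 is down to just 6 ⇒ r5c5=6.
Step 2. [r3c5∈{4,5}] in col 5, 5 fits only at r3c5. So r3c5=5.
Step 3. [r2c5∈{2}] r2c5 has the single candidate 2 ⇒ r2c5=2.
Step 4. [r1c4∈{3}] r1c4 is down to just 3. So r1c4=3.
Step 5. [r2c4∈{6}] r2c4's peers cover all but 6, so r2c4=6.
Step 6. [r5c1∈{1}] r5c1's peers cover all but 1 ⇒ r5c1=1.
Step 7. [r2c3∈{1}] only 1 remains possible at r2c3 ⇒ r2c3=1.
Step 8. [r3c3∈{2}] nothing but 2 survives at r3c3. So r3c3=2.
Step 9. [r3c1∈{3}] r3c1's peers cover all but 3. So r3c1=3.
Step 10. [r4c2∈{6}] r4c2's peers cover all but 6, so r4c2=6.
Step 11. [r6c1∈{6}] r6c1 has the single candidate 6 ⇒ r6c1=6.
Step 12. [r3c4∈{4}] r3c4 has the single candidate 4, so r3c4=4.
Step 13. [r4c3∈{5}] r4c3 has the single candidate 5, so r4c3=5.
Step 14. [r1c2∈{4}] r1c2's peers cover all but 4. So r1c2=4.
Step 15. [r6c5∈{4}] r6c5 has the single candidate 4. So r6c5=4.

Answer: 2 4 6 3 1 5 / 5 3 1 6 2 4 / 3 1 2 4 5 6 / 4 6 5 2 3 1 / 1 2 4 5 6 3 / 6 5 3 1 4 2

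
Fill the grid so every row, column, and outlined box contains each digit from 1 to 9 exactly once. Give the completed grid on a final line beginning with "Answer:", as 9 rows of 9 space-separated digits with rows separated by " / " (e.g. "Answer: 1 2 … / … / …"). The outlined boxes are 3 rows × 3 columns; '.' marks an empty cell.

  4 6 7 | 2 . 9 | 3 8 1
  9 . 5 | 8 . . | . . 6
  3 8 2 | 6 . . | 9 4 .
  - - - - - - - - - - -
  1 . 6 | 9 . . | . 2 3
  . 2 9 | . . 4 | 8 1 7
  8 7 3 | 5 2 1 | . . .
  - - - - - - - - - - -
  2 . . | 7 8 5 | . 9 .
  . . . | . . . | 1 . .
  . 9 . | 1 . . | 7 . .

Step 1. [r8c4∈{3,4}] col 4 places 4 nowhere but r8c4 ⇒ r8c4=4.
Step 2. [r7c9∈{4}] r7c9 has the single candidate 4. So r7c9=4.
Step 3. [r3c6∈{7}] only 7 remains possible at r3c6, so r3c6=7.
Step 4. [r6c8∈{6}] nothing but 6 survives at r6c8. So r6c8=6.
Step 5. [r5c1∈{5}] r5c1's peers cover all but 5 ⇒ r5c1=5.
Step 6. [r9c1∈{6}] r9c1's peers cover all but 6, so r9c1=6.
Step 7. [r9c5∈{3}] r9c5 is down to just 3. So r9c5=3.
Step 8. [r3c9∈{5}] r3c9's peers cover all but 5, so r3c9=5.
Step 9. [r8c3∈{8}] r8c3 is down to just 8, so r8c3=8.
Step 10. [r8c9∈{2}] r8c9 is down to just 2. So r8c9=2.
Step 11. [r8c8∈{3,5}] r8c8 is the only open cell in col 8 admitting 3 ⇒ r8c8=3.
Step 12. [r2c2∈{1}] nothing but 1 survives at r2c2, so r2c2=1.
Step 13. [r8c5∈{6,9}] 9 has one home in row 8: r8c5 ⇒ r8c5=9.
Step 14. [r4c2∈{4}] only 4 remains possible at r4c2, so r4c2=4.
Step 15. [r9c6∈{2}] nothing but 2 survives at r9c6. So r9c6=2.
Step 16. [r7c3∈{1}] r7c3's peers cover all but 1, so r7c3=1.
Step 17. [r2c5∈{4}] nothing but 4 survives at r2c5, so r2c5=4.
Step 18. [r8c1∈{7}] r8c1 is down to just 7 ⇒ r8c1=7.
Step 19. [r3c5∈{1}] r3c5's peers cover all but 1. So r3c5=1.
Step 20. [r1c5∈{5}] only 5 remains possible at r1c5. So r1c5=5.
Step 21. [r5c5∈{6}] r5c5 is down to just 6 ⇒ r5c5=6.
Step 22. [r4c7∈{5}] r4c7's peers cover all but 5. So r4c7=5.
Step 23. [r6c9∈{9}] r6c9 is down to just 9. So r6c9=9.
Step 24. [r2c7∈{2}] only 2 remains possible at r2c7, so r2c7=2.
Step 25. [r4c6∈{8}] nothing but 8 survives at r4c6. So r4c6=8.
Step 26. [r2c8∈{7}] r2c8's peers cover all but 7 ⇒ r2c8=7.
Step 27. [r7c7∈{6}] nothing but 6 survives at r7c7, so r7c7=6.
Step 28. [r9c3∈{4}] r9c3's peers cover all but 4. So r9c3=4.
Step 29. [r8c2∈{5}] r8c2's peers cover all but 5, so r8c2=5.
Step 30. [r8c6∈{6}] only 6 remains possible at r8c6 ⇒ r8c6=6.
Step 31. [r4c5∈{7}] r4c5 is down to just 7 ⇒ r4c5=7.
Step 32. [r6c7∈{4}] r6c7 is down to just 4 ⇒ r6c7=4.
Step 33. [r9c9∈{8}] nothing but 8 survives at r9c9. So r9c9=8.
Step 34. [r2c6∈{3}] r2c6's peers cover all but 3, so r2c6=3.
Step 35. [r5c4∈{3}] r5c4 has the single candidate 3, so r5c4=3.
Step 36. [r9c8∈{5}] r9c8 has the single candidate 5, so r9c8=5.
Step 37. [r7c2∈{3}] r7c2 has the single candidate 3. So r7c2=3.

Answer: 4 6 7 2 5 9 3 8 1 / 9 1 5 8 4 3 2 7 6 / 3 8 2 6 1 7 9 4 5 / 1 4 6 9 7 8 5 2 3 / 5 2 9 3 6 4 8 1 7 / 8 7 3 5 2 1 4 6 9 / 2 3 1 7 8 5 6 9 4 / 7 5 8 4 9 6 1 3 2 / 6 9 4 1 3 2 7 5 8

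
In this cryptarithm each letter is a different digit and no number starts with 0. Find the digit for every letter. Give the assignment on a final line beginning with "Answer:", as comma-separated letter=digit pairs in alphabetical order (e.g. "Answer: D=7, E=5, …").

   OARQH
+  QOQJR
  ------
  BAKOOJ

Step 1. [col 1: H + R ≡ J (mod 10)] no forcing yet in column 1 (carry-in 0); H=9 is free and consistent — try it, so H=9.
Step 2. [col 1: H + R ≡ J (mod 10)] several values work for J in column 1 (H + R ≡ J (mod 10), carry-in 0); try J=4 ⇒ J=4.
Step 3. [col 1: H + R ≡ J (mod 10)] column 1: given H=9, J=4, carry-in 0, and digits 4,9 already taken and all letters distinct, H+R≡J (mod 10) forces R=5 ⇒ R=5.
Step 4. [col 2: Q + J ≡ O (mod 10)] no forcing yet in column 2 (carry-in 1); Q=3 is free and consistent — try it. So Q=3.
Step 5. [B] adding two 5-digit numbers gives at most 5+1 digits, and here it does — B is that final carry and must be 1, so B=1.
Step 6. [col 2: Q + J ≡ O (mod 10)] column 2 reads Q+J+carry(1)=O with Q=3, J=4; with digits 1,3,4,5,9 already taken and all letters distinct, the only value for O is 8, so O=8.
Step 7. [col 4: A + O ≡ K (mod 10)] from column 4 (O=8, carry-in 0, digits 1,3,4,5,8,9 already taken and all letters distinct): A must equal 2. So A=2.
Step 8. [col 4: A + O ≡ K (mod 10)] column 4: given A=2, O=8, carry-in 0, and digits 1,2,3,4,5,8,9 already taken and all letters distinct, A+O≡K (mod 10) forces K=0 ⇒ K=0.

Answer: A=2, B=1, H=9, J=4, K=0, O=8, Q=3, R=5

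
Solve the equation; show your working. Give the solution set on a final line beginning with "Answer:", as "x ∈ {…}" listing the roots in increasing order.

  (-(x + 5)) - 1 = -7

Step 1. [(-(x + 5)) - 1 = -7] the outer -1 inverts by adding 1 ⇒ sub: -(x + 5) = -6.
Step 2. [-(x + 5) = -6] LHS negated; negate both sides, so neg: x + 5 = 6.
Step 3. [x + 5 = 6] the outer +5 inverts by subtracting 5, so sub: x = 1.

Answer: x ∈ {1}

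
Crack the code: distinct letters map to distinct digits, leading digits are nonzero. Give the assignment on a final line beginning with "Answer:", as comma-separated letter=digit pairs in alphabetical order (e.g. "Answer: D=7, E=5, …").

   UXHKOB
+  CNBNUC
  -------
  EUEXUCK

Step 1. [E] the sum has 7 digits but both addends have 6; that extra leading digit E is the final carry, namely 1 ⇒ E=1.
Step 2. [col 1: B + C ≡ K (mod 10)] several values work for C in column 1 (B + C ≡ K (mod 10), carry-in 0); try C=9, so C=9.
Step 3. [col 1: B + C ≡ K (mod 10)] no forcing yet in column 1 (carry-in 0); K=3 is free and consistent — try it, so K=3.
Step 4. [col 1: B + C ≡ K (mod 10)] column 1 reads B+C+carry(0)=K with C=9, K=3; with digits 1,3,9 already taken and all letters distinct, the only value for B is 4, so B=4.
Step 5. [col 2: O + U ≡ C (mod 10)] O=0 is one option consistent with column 2 (O + U ≡ C (mod 10), carry-in 1) — take it. So O=0.
Step 6. [col 2: O + U ≡ C (mod 10)] from column 2 (O=0, C=9, carry-in 1, digits 0,1,3,4,9 already taken and all letters distinct): U must equal 8 ⇒ U=8.
Step 7. [col 3: K + N ≡ U (mod 10)] in column 3 we have K+N≡U with carry-in 0; given K=3, U=8 and digits 0,1,3,4,8,9 already taken and all letters distinct, that pins N to 5, so N=5.
Step 8. [col 4: H + B ≡ X (mod 10)] from column 4 (B=4, carry-in 0, digits 0,1,3,4,5,8,9 already taken and all letters distinct): X must equal 6 ⇒ X=6.
Step 9. [col 4: H + B ≡ X (mod 10)] from column 4 (B=4, X=6, carry-in 0, digits 0,1,3,4,5,6,8,9 already taken and all letters distinct): H must equal 2, so H=2.

Answer: B=4, C=9, E=1, H=2, K=3, N=5, O=0, U=8, X=6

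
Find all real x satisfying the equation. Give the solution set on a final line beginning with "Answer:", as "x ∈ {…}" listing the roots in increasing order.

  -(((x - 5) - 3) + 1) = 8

Step 1. [-(((x - 5) - 3) + 1) = 8] flip signs both sides. So neg: ((x - 5) - 3) + 1 = -8.
Step 2. [((x - 5) - 3) + 1 = -8] the outer +1 inverts by subtracting 1 ⇒ sub: (x - 5) - 3 = -9.
Step 3. [(x - 5) - 3 = -9] peel the -3: add 3 from each side. So sub: x - 5 = -6.
Step 4. [x - 5 = -6] the outer -5 inverts by adding 5, so sub: x = -1.

Answer: x ∈ {-1}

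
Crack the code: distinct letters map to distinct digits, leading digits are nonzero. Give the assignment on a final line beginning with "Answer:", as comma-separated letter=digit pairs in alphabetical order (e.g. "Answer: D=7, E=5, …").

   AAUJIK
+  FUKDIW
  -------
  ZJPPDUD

Step 1. [col 1: K + W ≡ D (mod 10)] W=2 is one option consistent with column 1 (K + W ≡ D (mod 10), carry-in 0) — take it. So W=2.
Step 2. [Z] adding two 6-digit numbers gives at most 6+1 digits, and here it does — Z is that final carry and must be 1, so Z=1.
Step 3. [col 1: K + W ≡ D (mod 10)] K=7 is one option consistent with column 1 (K + W ≡ D (mod 10), carry-in 0) — take it, so K=7.
Step 4. [col 1: K + W ≡ D (mod 10)] column 1 reads K+W+carry(0)=D with K=7, W=2; with digits 1,2,7 already taken and all letters distinct, the only value for D is 9. So D=9.
Step 5. [col 2: I + I ≡ U (mod 10)] I=4 is one option consistent with column 2 (I + I ≡ U (mod 10), carry-in 0) — take it, so I=4.
Step 6. [col 2: I + I ≡ U (mod 10)] column 2: given I=4, carry-in 0, and digits 1,2,4,7,9 already taken and all letters distinct, I+I≡U (mod 10) forces U=8. So U=8.
Step 7. [col 3: J + D ≡ D (mod 10)] from column 3 (D=9, carry-in 0, digits 1,2,4,7,8,9 already taken and all letters distinct): J must equal 0 ⇒ J=0.
Step 8. [col 4: U + K ≡ P (mod 10)] column 4: given U=8, K=7, carry-in 0, and digits 0,1,2,4,7,8,9 already taken and all letters distinct, U+K≡P (mod 10) forces P=5, so P=5.
Step 9. [col 5: A + U ≡ P (mod 10)] column 5 reads A+U+carry(1)=P with U=8, P=5; with digits 0,1,2,4,5,7,8,9 already taken and all letters distinct, the only value for A is 6 ⇒ A=6.
Step 10. [col 6: A + F ≡ J (mod 10)] column 6: given A=6, J=0, carry-in 1, and digits 0,1,2,4,5,6,7,8,9 already taken and all letters distinct, A+F≡J (mod 10) forces F=3 ⇒ F=3.

Answer: A=6, D=9, F=3, I=4, J=0, K=7, P=5, U=8, W=2, Z=1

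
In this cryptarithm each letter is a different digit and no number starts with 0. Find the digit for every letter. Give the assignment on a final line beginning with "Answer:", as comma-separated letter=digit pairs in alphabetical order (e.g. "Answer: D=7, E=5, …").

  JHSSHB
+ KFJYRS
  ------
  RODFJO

Step 1. [col 1: B + S ≡ O (mod 10)] no forcing yet in column 1 (carry-in 0); O=7 is free and consistent — try it. So O=7.
Step 2. [col 1: B + S ≡ O (mod 10)] no forcing yet in column 1 (carry-in 0); S=8 is free and consistent — try it. So S=8.
Step 3. [col 1: B + S ≡ O (mod 10)] in column 1 we have B+S≡O with carry-in 0; given S=8, O=7 and digits 7,8 already taken and all letters distinct, that pins B to 9. So B=9.
Step 4. [col 2: H + R ≡ J (mod 10)] J=1 is one option consistent with column 2 (H + R ≡ J (mod 10), carry-in 1) — take it. So J=1.
Step 5. [col 2: H + R ≡ J (mod 10)] column 2 (H + R ≡ J (mod 10), carry-in 1) doesn't pin H yet; pick H=4 and continue ⇒ H=4.
Step 6. [col 2: H + R ≡ J (mod 10)] column 2: given H=4, J=1, carry-in 1, and digits 1,4,7,8,9 already taken and all letters distinct, H+R≡J (mod 10) forces R=6, so R=6.
Step 7. [col 3: S + Y ≡ F (mod 10)] in column 3 we have S+Y≡F with carry-in 1; given S=8 and digits 1,4,6,7,8,9 already taken and all letters distinct, that pins F to 2. So F=2.
Step 8. [col 3: S + Y ≡ F (mod 10)] from column 3 (S=8, F=2, carry-in 1, digits 1,2,4,6,7,8,9 already taken and all letters distinct): Y must equal 3. So Y=3.
Step 9. [col 4: S + J ≡ D (mod 10)] from column 4 (S=8, J=1, carry-in 1, digits 1,2,3,4,6,7,8,9 already taken and all letters distinct): D must equal 0 ⇒ D=0.
Step 10. [col 6: J + K ≡ R (mod 10)] in column 6 we have J+K≡R with carry-in 0; given J=1, R=6 and digits 0,1,2,3,4,6,7,8,9 already taken and all letters distinct, that pins K to 5. So K=5.

Answer: B=9, D=0, F=2, H=4, J=1, K=5, O=7, R=6, S=8, Y=3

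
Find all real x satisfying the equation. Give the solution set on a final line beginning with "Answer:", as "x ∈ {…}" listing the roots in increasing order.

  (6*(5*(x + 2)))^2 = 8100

Step 1. [(6*(5*(x + 2)))^2 = 8100] √ both sides: 8100 ≥ 0 gives two branches. So sqrt: 6*(5*(x + 2)) = 90 or -90.
Step 2. [6*(5*(x + 2)) = 90 or -90] 6 out front; divide by 6 ⇒ div: 5*(x + 2) = 15 or -15.
Step 3. [5*(x + 2) = 15 or -15] 5·(inner) — divide through by 5. So div: x + 2 = 3 or -3.
Step 4. [x + 2 = 3 or -3] the outer +2 inverts by subtracting 2 ⇒ sub: x = 1 or -5.

Answer: x ∈ {-5, 1}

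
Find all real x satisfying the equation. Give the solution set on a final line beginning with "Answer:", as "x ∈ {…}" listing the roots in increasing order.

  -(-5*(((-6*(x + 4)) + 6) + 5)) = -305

Step 1. [-(-5*(((-6*(x + 4)) + 6) + 5)) = -305] flip signs both sides. So neg: -5*(((-6*(x + 4)) + 6) + 5) = 305.
Step 2. [-5*(((-6*(x + 4)) + 6) + 5) = 305] leading coefficient -5: divide by -5, so div: ((-6*(x + 4)) + 6) + 5 = -61.
Step 3. [((-6*(x + 4)) + 6) + 5 = -61] the outer +5 inverts by subtracting 5, so sub: (-6*(x + 4)) + 6 = -66.
Step 4. [(-6*(x + 4)) + 6 = -66] -6 divides every term; factor it out, so factor: (x + 4) - 1 = 11.
Step 5. [(x + 4) - 1 = 11] the outer -1 inverts by adding 1, so sub: x + 4 = 12.
Step 6. [x + 4 = 12] +4 is outermost — subtract 4 both sides ⇒ sub: x = 8.

Answer: x ∈ {8}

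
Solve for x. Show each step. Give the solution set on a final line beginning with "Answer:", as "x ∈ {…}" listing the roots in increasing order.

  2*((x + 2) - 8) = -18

Step 1. [2*((x + 2) - 8) = -18] 2 out front; divide by 2. So div: (x + 2) - 8 = -9.
Step 2. [(x + 2) - 8 = -9] add 8: x sits inside (… - 8). So sub: x + 2 = -1.
Step 3. [x + 2 = -1] +2 is outermost — subtract 2 both sides ⇒ sub: x = -3.

Answer: x ∈ {-3}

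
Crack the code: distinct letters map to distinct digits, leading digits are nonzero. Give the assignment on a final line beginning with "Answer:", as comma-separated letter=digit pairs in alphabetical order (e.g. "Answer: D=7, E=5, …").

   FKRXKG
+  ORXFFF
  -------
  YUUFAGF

Step 1. [Y] Y is the leading digit of a 7-digit sum of two 6-digit numbers; the final carry is exactly 1, so Y=1.
Step 2. [col 1: G + F ≡ F (mod 10)] in column 1 we have G+F≡F with carry-in 0; given nothing yet and digits 1 already taken and all letters distinct, that pins G to 0, so G=0.
Step 3. [col 1: G + F ≡ F (mod 10)] F=4 is one option consistent with column 1 (G + F ≡ F (mod 10), carry-in 0) — take it, so F=4.
Step 4. [col 2: K + F ≡ G (mod 10)] column 2 reads K+F+carry(0)=G with F=4, G=0; with digits 0,1,4 already taken and all letters distinct, the only value for K is 6. So K=6.
Step 5. [col 3: X + F ≡ A (mod 10)] column 3 (X + F ≡ A (mod 10), carry-in 1) doesn't pin A yet; pick A=3 and continue. So A=3.
Step 6. [col 3: X + F ≡ A (mod 10)] from column 3 (F=4, A=3, carry-in 1, digits 0,1,3,4,6 already taken and all letters distinct): X must equal 8. So X=8.
Step 7. [col 4: R + X ≡ F (mod 10)] from column 4 (X=8, F=4, carry-in 1, digits 0,1,3,4,6,8 already taken and all letters distinct): R must equal 5. So R=5.
Step 8. [col 5: K + R ≡ U (mod 10)] in column 5 we have K+R≡U with carry-in 1; given K=6, R=5 and digits 0,1,3,4,5,6,8 already taken and all letters distinct, that pins U to 2, so U=2.
Step 9. [col 6: F + O ≡ U (mod 10)] in column 6 we have F+O≡U with carry-in 1; given F=4, U=2 and digits 0,1,2,3,4,5,6,8 already taken and all letters distinct, that pins O to 7. So O=7.

Answer: A=3, F=4, G=0, K=6, O=7, R=5, U=2, X=8, Y=1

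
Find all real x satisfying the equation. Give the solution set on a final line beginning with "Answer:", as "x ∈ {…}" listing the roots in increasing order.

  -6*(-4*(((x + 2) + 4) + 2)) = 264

Step 1. [-6*(-4*(((x + 2) + 4) + 2)) = 264] divide by the outer -6. So div: -4*(((x + 2) + 4) + 2) = -44.
Step 2. [-4*(((x + 2) + 4) + 2) = -44] leading coefficient -4: divide by -4, so div: ((x + 2) + 4) + 2 = 11.
Step 3. [((x + 2) + 4) + 2 = 11] subtract 2: x sits inside (… + 2). So sub: (x + 2) + 4 = 9.
Step 4. [(x + 2) + 4 = 9] subtract 4: x sits inside (… + 4) ⇒ sub: x + 2 = 5.
Step 5. [x + 2 = 5] the outer +2 inverts by subtracting 2, so sub: x = 3.

Answer: x ∈ {3}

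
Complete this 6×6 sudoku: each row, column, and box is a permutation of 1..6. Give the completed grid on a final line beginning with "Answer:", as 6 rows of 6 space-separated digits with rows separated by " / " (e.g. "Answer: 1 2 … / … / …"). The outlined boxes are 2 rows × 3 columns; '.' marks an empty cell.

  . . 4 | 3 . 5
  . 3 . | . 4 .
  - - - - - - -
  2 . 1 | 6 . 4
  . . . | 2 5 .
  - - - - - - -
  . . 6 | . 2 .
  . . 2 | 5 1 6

Step 1. [r2c1∈{1,5,6}] r2c1 is the only open cell in row 2 admitting 6, so r2c1=6.
Step 2. [r6c2∈{4}] r6c2's peers cover all but 4. So r6c2=4.
Step 3. [r5c1∈{1,3,5}] in col 1, 5 fits only at r5c1, so r5c1=5.
Step 4. [r4c3∈{3}] nothing but 3 survives at r4c3, so r4c3=3.
Step 5. [r5c2∈{1}] r5c2 has the single candidate 1 ⇒ r5c2=1.
Step 6. [r2c6∈{1,2}] across row 2, 2 lands solely at r2c6, so r2c6=2.
Step 7. [r4c2∈{6}] r4c2's peers cover all but 6 ⇒ r4c2=6.
Step 8. [r3c2∈{5}] only 5 remains possible at r3c2, so r3c2=5.
Step 9. [r3c5∈{3}] nothing but 3 survives at r3c5, so r3c5=3.
Step 10. [r4c1∈{4}] r4c1 is down to just 4 ⇒ r4c1=4.
Step 11. [r6c1∈{3}] r6c1 is down to just 3. So r6c1=3.
Step 12. [r4c6∈{1}] r4c6's peers cover all but 1 ⇒ r4c6=1.
Step 13. [r5c4∈{4}] r5c4 is down to just 4 ⇒ r5c4=4.
Step 14. [r1c5∈{6}] r1c5 has the single candidate 6 ⇒ r1c5=6.
Step 15. [r2c4∈{1}] r2c4 has the single candidate 1 ⇒ r2c4=1.
Step 16. [r5c6∈{3}] r5c6 is down to just 3 ⇒ r5c6=3.
Step 17. [r1c2∈{2}] r1c2's peers cover all but 2 ⇒ r1c2=2.
Step 18. [r2c3∈{5}] only 5 remains possible at r2c3, so r2c3=5.
Step 19. [r1c1∈{1}] nothing but 1 survives at r1c1 ⇒ r1c1=1.

Answer: 1 2 4 3 6 5 / 6 3 5 1 4 2 / 2 5 1 6 3 4 / 4 6 3 2 5 1 / 5 1 6 4 2 3 / 3 4 2 5 1 6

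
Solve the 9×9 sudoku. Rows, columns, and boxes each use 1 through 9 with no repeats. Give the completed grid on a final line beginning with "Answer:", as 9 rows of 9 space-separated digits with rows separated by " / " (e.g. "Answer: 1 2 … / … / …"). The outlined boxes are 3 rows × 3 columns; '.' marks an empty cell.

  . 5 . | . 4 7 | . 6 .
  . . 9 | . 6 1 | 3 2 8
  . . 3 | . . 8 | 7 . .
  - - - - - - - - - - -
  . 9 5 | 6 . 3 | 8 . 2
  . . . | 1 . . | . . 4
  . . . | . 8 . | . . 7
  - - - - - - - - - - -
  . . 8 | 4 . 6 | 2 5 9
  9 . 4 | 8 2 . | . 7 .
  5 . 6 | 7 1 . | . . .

Step 1. [r4c1∈{1,4,7}] in row 4, 4 fits only at r4c1. So r4c1=4.
Step 2. [r1c9∈{1}] r1c9 has the single candidate 1, so r1c9=1.
Step 3. [r1c3∈{2}] r1c3's peers cover all but 2. So r1c3=2.
Step 4. [r5c2∈{2,3,6,7,8}] across col 2, 8 lands solely at r5c2. So r5c2=8.
Step 5. [r6c3∈{1}] only 1 remains possible at r6c3. So r6c3=1.
Step 6. [r1c7∈{9}] r1c7 is down to just 9. So r1c7=9.
Step 7. [r2c1∈{7}] r2c1's peers cover all but 7, so r2c1=7.
Step 8. [r6c6∈{2,4,5,9}] r6c6 is the only open cell in row 6 admitting 4. So r6c6=4.
Step 9. [r5c6∈{2,5,9}] r5c6 is the only open cell in col 6 admitting 2 ⇒ r5c6=2.
Step 10. [r2c4∈{5}] r2c4 has the single candidate 5, so r2c4=5.
Step 11. [r5c5∈{5,7,9}] in col 5, 5 fits only at r5c5. So r5c5=5.
Step 12. [r5c7∈{6}] only 6 remains possible at r5c7 ⇒ r5c7=6.
Step 13. [r5c1∈{3}] r5c1 is down to just 3. So r5c1=3.
Step 14. [r7c1∈{1}] r7c1 is down to just 1, so r7c1=1.
Step 15. [r8c2∈{3}] r8c2's peers cover all but 3, so r8c2=3.
Step 16. [r9c8∈{3,4,8}] r9c8 is the only open cell in row 9 admitting 8 ⇒ r9c8=8.
Step 17. [r3c1∈{6}] r3c1 is down to just 6 ⇒ r3c1=6.
Step 18. [r6c4∈{9}] r6c4 is down to just 9. So r6c4=9.
Step 19. [r9c2∈{2}] r9c2 is down to just 2. So r9c2=2.
Step 20. [r2c2∈{4}] r2c2's peers cover all but 4 ⇒ r2c2=4.
Step 21. [r9c7∈{4}] r9c7's peers cover all but 4, so r9c7=4.
Step 22. [r4c8∈{1}] only 1 remains possible at r4c8, so r4c8=1.
Step 23. [r3c5∈{9}] nothing but 9 survives at r3c5 ⇒ r3c5=9.
Step 24. [r6c1∈{2}] nothing but 2 survives at r6c1. So r6c1=2.
Step 25. [r6c7∈{5}] r6c7 is down to just 5, so r6c7=5.
Step 26. [r8c9∈{6}] r8c9's peers cover all but 6 ⇒ r8c9=6.
Step 27. [r3c2∈{1}] nothing but 1 survives at r3c2 ⇒ r3c2=1.
Step 28. [r5c8∈{9}] nothing but 9 survives at r5c8, so r5c8=9.
Step 29. [r8c6∈{5}] r8c6 has the single candidate 5, so r8c6=5.
Step 30. [r6c8∈{3}] r6c8's peers cover all but 3, so r6c8=3.
Step 31. [r7c5∈{3}] nothing but 3 survives at r7c5, so r7c5=3.
Step 32. [r9c9∈{3}] r9c9 is down to just 3, so r9c9=3.
Step 33. [r7c2∈{7}] r7c2's peers cover all but 7, so r7c2=7.
Step 34. [r3c8∈{4}] r3c8's peers cover all but 4, so r3c8=4.
Step 35. [r1c1∈{8}] r1c1 is down to just 8, so r1c1=8.
Step 36. [r8c7∈{1}] r8c7 is down to just 1. So r8c7=1.
Step 37. [r9c6∈{9}] nothing but 9 survives at r9c6, so r9c6=9.
Step 38. [r4c5∈{7}] only 7 remains possible at r4c5 ⇒ r4c5=7.
Step 39. [r6c2∈{6}] r6c2 is down to just 6 ⇒ r6c2=6.
Step 40. [r3c4∈{2}] r3c4 is down to just 2. So r3c4=2.
Step 41. [r3c9∈{5}] r3c9's peers cover all but 5, so r3c9=5.
Step 42. [r1c4∈{3}] r1c4's peers cover all but 3, so r1c4=3.
Step 43. [r5c3∈{7}] only 7 remains possible at r5c3 ⇒ r5c3=7.

Answer: 8 5 2 3 4 7 9 6 1 / 7 4 9 5 6 1 3 2 8 / 6 1 3 2 9 8 7 4 5 / 4 9 5 6 7 3 8 1 2 / 3 8 7 1 5 2 6 9 4 / 2 6 1 9 8 4 5 3 7 / 1 7 8 4 3 6 2 5 9 / 9 3 4 8 2 5 1 7 6 / 5 2 6 7 1 9 4 8 3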